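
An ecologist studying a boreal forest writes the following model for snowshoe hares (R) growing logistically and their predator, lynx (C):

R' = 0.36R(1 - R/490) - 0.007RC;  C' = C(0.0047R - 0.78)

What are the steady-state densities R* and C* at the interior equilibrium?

R* ≈ 166, C* ≈ 34

From dC/dt = 0 with C > 0: 0.0047R* = 0.78, so R* = 166.
Substitute into dR/dt = 0: 0.36(1 - 166/490) = 0.007C*.
The bracket is 0.661, giving C* = 0.238/0.007 = 34.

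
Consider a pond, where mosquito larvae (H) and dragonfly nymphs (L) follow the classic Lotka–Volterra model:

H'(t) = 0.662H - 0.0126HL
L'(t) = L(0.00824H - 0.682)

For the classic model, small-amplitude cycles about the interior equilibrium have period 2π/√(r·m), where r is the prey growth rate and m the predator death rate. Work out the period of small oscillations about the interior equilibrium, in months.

Here r = 0.662 and m = 0.682, so r·m = 0.451.
ω = √0.451 = 0.672 per month, hence T = 2π/ω ≈ 9.35 months.

T ≈ 9.35 months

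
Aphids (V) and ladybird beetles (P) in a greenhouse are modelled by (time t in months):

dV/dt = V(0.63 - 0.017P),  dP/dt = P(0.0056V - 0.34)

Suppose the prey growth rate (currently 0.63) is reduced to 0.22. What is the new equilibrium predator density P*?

At the interior fixed point, setting dV/dt = 0 with V > 0 fixes P* = (prey growth rate)/(VP coefficient) — independent of the other coefficients.
With the change, P* = 0.22/0.017 = 12.9; it falls from 37.1.

P* ≈ 12.9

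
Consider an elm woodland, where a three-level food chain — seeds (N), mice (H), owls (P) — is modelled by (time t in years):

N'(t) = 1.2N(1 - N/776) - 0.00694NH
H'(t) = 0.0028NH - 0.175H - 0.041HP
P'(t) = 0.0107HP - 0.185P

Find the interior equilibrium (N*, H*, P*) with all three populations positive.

N* ≈ 698, H* ≈ 17.3, P* ≈ 43.4

From dP/dt = 0: 0.0107H* = 0.185, so H* = 17.3.
From dN/dt = 0: 1.2(1 - N*/776) = 0.00694·17.3, giving N* = 776·(1 - 0.1) = 698.
From dH/dt = 0: 0.0028·698 - 0.175 = 0.041P*, so P* = 1.78/0.041 = 43.4.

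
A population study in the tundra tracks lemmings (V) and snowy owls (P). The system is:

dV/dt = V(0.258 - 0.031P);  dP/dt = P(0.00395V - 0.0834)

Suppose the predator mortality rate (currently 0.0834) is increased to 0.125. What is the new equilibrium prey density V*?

V* ≈ 31.6

At the interior fixed point, setting dP/dt = 0 with P > 0 fixes V* = (predator death rate)/(VP coefficient) — independent of the other coefficients.
With the change, V* = 0.125/0.00395 = 31.6; it rises from 21.1.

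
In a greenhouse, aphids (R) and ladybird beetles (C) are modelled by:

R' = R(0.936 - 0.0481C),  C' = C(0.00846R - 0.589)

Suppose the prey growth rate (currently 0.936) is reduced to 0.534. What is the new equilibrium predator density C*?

C* ≈ 11.1

At the interior fixed point, setting dR/dt = 0 with R > 0 fixes C* = (prey growth rate)/(RC coefficient) — independent of the other coefficients.
With the change, C* = 0.534/0.0481 = 11.1; it falls from 19.5.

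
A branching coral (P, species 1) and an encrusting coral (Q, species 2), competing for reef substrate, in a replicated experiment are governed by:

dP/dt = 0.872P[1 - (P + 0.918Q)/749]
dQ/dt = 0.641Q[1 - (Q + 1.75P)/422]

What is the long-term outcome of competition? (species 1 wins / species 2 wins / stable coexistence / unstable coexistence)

Compare the nullcline intercepts: K1/α12 = 749/0.918 = 816 > K2 = 422; K2/α21 = 422/1.75 = 241 < K1 = 749.
Since the inequalities point opposite ways, species 1 can invade but species 2 cannot.

species 1 excludes species 2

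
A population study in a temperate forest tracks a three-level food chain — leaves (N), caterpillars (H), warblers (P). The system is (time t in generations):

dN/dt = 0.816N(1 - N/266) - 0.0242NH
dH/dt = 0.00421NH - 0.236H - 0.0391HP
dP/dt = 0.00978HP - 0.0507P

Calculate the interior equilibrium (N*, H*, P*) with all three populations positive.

N* ≈ 225, H* ≈ 5.18, P* ≈ 18.2

From dP/dt = 0: 0.00978H* = 0.0507, so H* = 5.18.
From dN/dt = 0: 0.816(1 - N*/266) = 0.0242·5.18, giving N* = 266·(1 - 0.154) = 225.
From dH/dt = 0: 0.00421·225 - 0.236 = 0.0391P*, so P* = 0.712/0.0391 = 18.2.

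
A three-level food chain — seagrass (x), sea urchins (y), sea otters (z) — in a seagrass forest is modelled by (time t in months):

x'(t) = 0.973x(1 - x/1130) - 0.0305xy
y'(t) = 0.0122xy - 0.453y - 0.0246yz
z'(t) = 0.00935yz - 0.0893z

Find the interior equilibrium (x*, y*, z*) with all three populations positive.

From dz/dt = 0: 0.00935y* = 0.0893, so y* = 9.55.
From dx/dt = 0: 0.973(1 - x*/1130) = 0.0305·9.55, giving x* = 1130·(1 - 0.299) = 792.
From dy/dt = 0: 0.0122·792 - 0.453 = 0.0246z*, so z* = 9.21/0.0246 = 374.

x* ≈ 792, y* ≈ 9.55, z* ≈ 374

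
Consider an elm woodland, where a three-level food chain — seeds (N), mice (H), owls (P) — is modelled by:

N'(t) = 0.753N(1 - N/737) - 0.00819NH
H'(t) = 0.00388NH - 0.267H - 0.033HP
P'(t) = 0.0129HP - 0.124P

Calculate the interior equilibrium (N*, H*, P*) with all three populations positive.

N* ≈ 660, H* ≈ 9.61, P* ≈ 69.5

From dP/dt = 0: 0.0129H* = 0.124, so H* = 9.61.
From dN/dt = 0: 0.753(1 - N*/737) = 0.00819·9.61, giving N* = 737·(1 - 0.105) = 660.
From dH/dt = 0: 0.00388·660 - 0.267 = 0.033P*, so P* = 2.29/0.033 = 69.5.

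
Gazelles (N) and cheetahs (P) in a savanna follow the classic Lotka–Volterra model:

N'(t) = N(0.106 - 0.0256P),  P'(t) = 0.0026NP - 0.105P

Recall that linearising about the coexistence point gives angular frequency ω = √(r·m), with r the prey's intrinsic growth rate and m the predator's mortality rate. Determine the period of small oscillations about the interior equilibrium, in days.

T ≈ 59.6 days

Here r = 0.106 and m = 0.105, so r·m = 0.0111.
ω = √0.0111 = 0.105 per day, hence T = 2π/ω ≈ 59.6 days.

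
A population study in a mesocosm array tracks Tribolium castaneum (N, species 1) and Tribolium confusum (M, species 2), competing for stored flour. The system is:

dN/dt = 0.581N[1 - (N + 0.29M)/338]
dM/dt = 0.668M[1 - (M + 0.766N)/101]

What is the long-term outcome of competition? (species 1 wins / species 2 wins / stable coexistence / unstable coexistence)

species 1 excludes species 2

Compare the nullcline intercepts: K1/α12 = 338/0.29 = 1170 > K2 = 101; K2/α21 = 101/0.766 = 132 < K1 = 338.
Since the inequalities point opposite ways, species 1 can invade but species 2 cannot.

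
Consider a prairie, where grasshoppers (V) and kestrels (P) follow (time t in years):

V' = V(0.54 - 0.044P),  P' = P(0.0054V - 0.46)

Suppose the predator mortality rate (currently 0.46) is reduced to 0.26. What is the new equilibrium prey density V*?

V* ≈ 48.1

At the interior fixed point, setting dP/dt = 0 with P > 0 fixes V* = (predator death rate)/(VP coefficient) — independent of the other coefficients.
With the change, V* = 0.26/0.0054 = 48.1; it falls from 85.2.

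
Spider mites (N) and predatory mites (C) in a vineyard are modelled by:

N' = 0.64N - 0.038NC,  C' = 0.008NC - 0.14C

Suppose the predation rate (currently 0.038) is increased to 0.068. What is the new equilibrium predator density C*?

C* ≈ 9.41

At the interior fixed point, setting dN/dt = 0 with N > 0 fixes C* = (prey growth rate)/(NC coefficient) — independent of the other coefficients.
With the change, C* = 0.64/0.068 = 9.41; it falls from 16.8.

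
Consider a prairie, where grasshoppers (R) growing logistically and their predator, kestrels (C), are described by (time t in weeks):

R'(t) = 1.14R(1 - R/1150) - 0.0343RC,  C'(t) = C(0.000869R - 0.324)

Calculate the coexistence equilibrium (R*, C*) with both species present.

From dC/dt = 0 with C > 0: 0.000869R* = 0.324, so R* = 373.
Substitute into dR/dt = 0: 1.14(1 - 373/1150) = 0.0343C*.
The bracket is 0.676, giving C* = 0.77/0.0343 = 22.5.

R* ≈ 373, C* ≈ 22.5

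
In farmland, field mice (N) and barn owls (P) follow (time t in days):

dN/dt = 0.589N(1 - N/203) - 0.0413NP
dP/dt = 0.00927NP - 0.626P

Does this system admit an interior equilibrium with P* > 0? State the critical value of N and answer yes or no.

Threshold N = 67.5; K > 67.5, so yes, the predator persists.

The predator equation gives dP/dt > 0 only when N > 0.626/0.00927 = 67.5.
Without the predator, N → K = 203. Since 203 > 67.5, the predator can invade and persist.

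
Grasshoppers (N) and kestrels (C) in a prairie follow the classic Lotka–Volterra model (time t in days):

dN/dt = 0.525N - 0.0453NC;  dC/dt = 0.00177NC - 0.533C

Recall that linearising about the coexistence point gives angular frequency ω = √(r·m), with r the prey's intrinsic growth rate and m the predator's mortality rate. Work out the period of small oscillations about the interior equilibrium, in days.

Here r = 0.525 and m = 0.533, so r·m = 0.28.
ω = √0.28 = 0.529 per day, hence T = 2π/ω ≈ 11.9 days.

T ≈ 11.9 days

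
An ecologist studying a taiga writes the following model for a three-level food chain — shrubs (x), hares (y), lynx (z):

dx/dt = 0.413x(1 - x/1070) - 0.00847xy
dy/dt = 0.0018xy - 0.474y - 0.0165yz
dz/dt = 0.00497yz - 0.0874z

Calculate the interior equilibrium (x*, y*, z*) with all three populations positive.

From dz/dt = 0: 0.00497y* = 0.0874, so y* = 17.6.
From dx/dt = 0: 0.413(1 - x*/1070) = 0.00847·17.6, giving x* = 1070·(1 - 0.361) = 684.
From dy/dt = 0: 0.0018·684 - 0.474 = 0.0165z*, so z* = 0.757/0.0165 = 45.9.

x* ≈ 684, y* ≈ 17.6, z* ≈ 45.9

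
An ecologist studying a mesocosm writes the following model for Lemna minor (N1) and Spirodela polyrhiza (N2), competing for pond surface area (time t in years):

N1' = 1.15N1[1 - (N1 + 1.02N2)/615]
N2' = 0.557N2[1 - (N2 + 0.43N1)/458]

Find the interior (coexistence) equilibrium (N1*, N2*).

N1* ≈ 263, N2* ≈ 345

Setting both brackets to zero gives the nullclines N1 + 1.02N2 = 615 and 0.43N1 + N2 = 458.
Substituting N2 = 458 - 0.43N1 into the first: N1(1 - 1.02·0.43) = 615 - 1.02·458.
So N1* = 148/0.561 = 263, and then N2* = 458 - 0.43·263 = 345.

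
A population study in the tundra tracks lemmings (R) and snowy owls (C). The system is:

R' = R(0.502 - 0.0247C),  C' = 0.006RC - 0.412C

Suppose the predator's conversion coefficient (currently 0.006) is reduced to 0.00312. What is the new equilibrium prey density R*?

At the interior fixed point, setting dC/dt = 0 with C > 0 fixes R* = (predator death rate)/(RC coefficient) — independent of the other coefficients.
With the change, R* = 0.412/0.00312 = 132; it rises from 68.7.

R* ≈ 132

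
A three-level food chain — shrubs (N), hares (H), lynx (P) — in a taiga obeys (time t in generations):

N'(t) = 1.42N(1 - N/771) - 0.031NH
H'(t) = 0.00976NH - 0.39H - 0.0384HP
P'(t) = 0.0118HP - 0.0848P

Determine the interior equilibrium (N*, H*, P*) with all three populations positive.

N* ≈ 650, H* ≈ 7.19, P* ≈ 155

From dP/dt = 0: 0.0118H* = 0.0848, so H* = 7.19.
From dN/dt = 0: 1.42(1 - N*/771) = 0.031·7.19, giving N* = 771·(1 - 0.157) = 650.
From dH/dt = 0: 0.00976·650 - 0.39 = 0.0384P*, so P* = 5.95/0.0384 = 155.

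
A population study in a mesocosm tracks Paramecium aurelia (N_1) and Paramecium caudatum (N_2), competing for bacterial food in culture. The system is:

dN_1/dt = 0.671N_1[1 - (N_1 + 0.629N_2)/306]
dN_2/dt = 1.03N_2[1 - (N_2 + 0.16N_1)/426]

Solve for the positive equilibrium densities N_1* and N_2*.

Setting both brackets to zero gives the nullclines N_1 + 0.629N_2 = 306 and 0.16N_1 + N_2 = 426.
Substituting N_2 = 426 - 0.16N_1 into the first: N_1(1 - 0.629·0.16) = 306 - 0.629·426.
So N_1* = 38/0.899 = 42.3, and then N_2* = 426 - 0.16·42.3 = 419.

N_1* ≈ 42.3, N_2* ≈ 419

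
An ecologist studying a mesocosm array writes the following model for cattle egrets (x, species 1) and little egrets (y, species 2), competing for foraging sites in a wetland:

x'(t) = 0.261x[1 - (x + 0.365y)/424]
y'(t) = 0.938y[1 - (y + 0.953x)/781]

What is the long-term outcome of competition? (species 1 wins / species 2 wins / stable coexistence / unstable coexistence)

Compare the nullcline intercepts: K1/α12 = 424/0.365 = 1160 > K2 = 781; K2/α21 = 781/0.953 = 820 > K1 = 424.
Since both inequalities hold, each species can invade when rare, so the interior equilibrium is stable.

stable coexistence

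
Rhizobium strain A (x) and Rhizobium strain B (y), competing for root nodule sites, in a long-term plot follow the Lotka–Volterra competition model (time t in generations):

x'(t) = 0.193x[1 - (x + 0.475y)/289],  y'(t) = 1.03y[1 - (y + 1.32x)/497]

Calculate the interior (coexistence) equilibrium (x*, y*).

x* ≈ 142, y* ≈ 310

Setting both brackets to zero gives the nullclines x + 0.475y = 289 and 1.32x + y = 497.
Substituting y = 497 - 1.32x into the first: x(1 - 0.475·1.32) = 289 - 0.475·497.
So x* = 52.9/0.373 = 142, and then y* = 497 - 1.32·142 = 310.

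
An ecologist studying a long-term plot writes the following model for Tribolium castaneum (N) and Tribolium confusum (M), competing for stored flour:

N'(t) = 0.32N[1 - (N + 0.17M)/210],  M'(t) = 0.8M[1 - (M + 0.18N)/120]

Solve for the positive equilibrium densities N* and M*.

Setting both brackets to zero gives the nullclines N + 0.17M = 210 and 0.18N + M = 120.
Substituting M = 120 - 0.18N into the first: N(1 - 0.17·0.18) = 210 - 0.17·120.
So N* = 190/0.969 = 196, and then M* = 120 - 0.18·196 = 84.8.

N* ≈ 196, M* ≈ 84.8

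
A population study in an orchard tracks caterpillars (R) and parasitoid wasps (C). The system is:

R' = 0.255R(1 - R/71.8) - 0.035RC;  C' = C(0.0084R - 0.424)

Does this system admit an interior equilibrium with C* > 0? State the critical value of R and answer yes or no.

The predator equation gives dC/dt > 0 only when R > 0.424/0.0084 = 50.5.
Without the predator, R → K = 71.8. Since 71.8 > 50.5, the predator can invade and persist.

Threshold R = 50.5; K > 50.5, so yes, the predator persists.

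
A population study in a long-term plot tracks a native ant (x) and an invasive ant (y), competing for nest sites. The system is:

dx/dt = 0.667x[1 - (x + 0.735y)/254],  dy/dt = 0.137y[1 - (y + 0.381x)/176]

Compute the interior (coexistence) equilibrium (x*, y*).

Setting both brackets to zero gives the nullclines x + 0.735y = 254 and 0.381x + y = 176.
Substituting y = 176 - 0.381x into the first: x(1 - 0.735·0.381) = 254 - 0.735·176.
So x* = 125/0.72 = 173, and then y* = 176 - 0.381·173 = 110.

x* ≈ 173, y* ≈ 110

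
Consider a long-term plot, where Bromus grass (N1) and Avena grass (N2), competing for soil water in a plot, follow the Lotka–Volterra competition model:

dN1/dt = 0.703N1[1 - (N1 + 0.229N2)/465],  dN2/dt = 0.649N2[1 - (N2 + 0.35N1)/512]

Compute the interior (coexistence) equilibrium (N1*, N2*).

N1* ≈ 378, N2* ≈ 380

Setting both brackets to zero gives the nullclines N1 + 0.229N2 = 465 and 0.35N1 + N2 = 512.
Substituting N2 = 512 - 0.35N1 into the first: N1(1 - 0.229·0.35) = 465 - 0.229·512.
So N1* = 348/0.92 = 378, and then N2* = 512 - 0.35·378 = 380.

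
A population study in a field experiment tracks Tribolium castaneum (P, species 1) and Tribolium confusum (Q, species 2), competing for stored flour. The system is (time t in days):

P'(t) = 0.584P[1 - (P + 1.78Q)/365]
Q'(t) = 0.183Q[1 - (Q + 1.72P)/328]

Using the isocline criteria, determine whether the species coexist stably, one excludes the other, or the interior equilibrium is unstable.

unstable coexistence (outcome depends on initial conditions)

Compare the nullcline intercepts: K1/α12 = 365/1.78 = 205 < K2 = 328; K2/α21 = 328/1.72 = 191 < K1 = 365.
Since both are reversed, neither can invade when rare; the interior point is a saddle.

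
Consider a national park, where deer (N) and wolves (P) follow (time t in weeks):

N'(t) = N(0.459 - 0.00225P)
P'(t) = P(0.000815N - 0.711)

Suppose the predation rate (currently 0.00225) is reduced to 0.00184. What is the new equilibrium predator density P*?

At the interior fixed point, setting dN/dt = 0 with N > 0 fixes P* = (prey growth rate)/(NP coefficient) — independent of the other coefficients.
With the change, P* = 0.459/0.00184 = 249; it rises from 204.

P* ≈ 249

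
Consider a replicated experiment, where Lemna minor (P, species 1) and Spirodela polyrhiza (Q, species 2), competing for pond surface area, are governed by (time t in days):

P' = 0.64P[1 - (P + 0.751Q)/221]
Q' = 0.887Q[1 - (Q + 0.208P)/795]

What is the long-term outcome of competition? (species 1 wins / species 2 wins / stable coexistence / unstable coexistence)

species 2 excludes species 1

Compare the nullcline intercepts: K1/α12 = 221/0.751 = 294 < K2 = 795; K2/α21 = 795/0.208 = 3820 > K1 = 221.
Since the inequalities point opposite ways, species 2 can invade but species 1 cannot.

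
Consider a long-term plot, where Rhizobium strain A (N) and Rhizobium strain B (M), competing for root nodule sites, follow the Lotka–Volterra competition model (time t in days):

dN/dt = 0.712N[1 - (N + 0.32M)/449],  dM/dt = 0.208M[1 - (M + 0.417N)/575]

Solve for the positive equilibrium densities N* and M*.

Setting both brackets to zero gives the nullclines N + 0.32M = 449 and 0.417N + M = 575.
Substituting M = 575 - 0.417N into the first: N(1 - 0.32·0.417) = 449 - 0.32·575.
So N* = 265/0.867 = 306, and then M* = 575 - 0.417·306 = 447.

N* ≈ 306, M* ≈ 447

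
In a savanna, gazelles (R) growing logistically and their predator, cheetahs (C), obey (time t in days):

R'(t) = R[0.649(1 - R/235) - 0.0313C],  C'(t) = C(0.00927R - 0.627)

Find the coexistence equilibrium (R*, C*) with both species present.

From dC/dt = 0 with C > 0: 0.00927R* = 0.627, so R* = 67.6.
Substitute into dR/dt = 0: 0.649(1 - 67.6/235) = 0.0313C*.
The bracket is 0.712, giving C* = 0.462/0.0313 = 14.8.

R* ≈ 67.6, C* ≈ 14.8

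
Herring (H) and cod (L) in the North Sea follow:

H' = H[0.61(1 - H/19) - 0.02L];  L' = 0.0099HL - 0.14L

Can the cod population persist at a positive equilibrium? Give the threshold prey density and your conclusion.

The predator equation gives dL/dt > 0 only when H > 0.14/0.0099 = 14.1.
Without the predator, H → K = 19. Since 19 > 14.1, the predator can invade and persist.

Threshold H = 14.1; K > 14.1, so yes, the predator persists.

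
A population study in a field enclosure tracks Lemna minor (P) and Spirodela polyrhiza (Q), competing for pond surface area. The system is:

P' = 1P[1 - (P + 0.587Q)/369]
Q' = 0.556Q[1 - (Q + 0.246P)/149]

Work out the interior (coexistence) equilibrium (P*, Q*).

Setting both brackets to zero gives the nullclines P + 0.587Q = 369 and 0.246P + Q = 149.
Substituting Q = 149 - 0.246P into the first: P(1 - 0.587·0.246) = 369 - 0.587·149.
So P* = 282/0.856 = 329, and then Q* = 149 - 0.246·329 = 68.1.

P* ≈ 329, Q* ≈ 68.1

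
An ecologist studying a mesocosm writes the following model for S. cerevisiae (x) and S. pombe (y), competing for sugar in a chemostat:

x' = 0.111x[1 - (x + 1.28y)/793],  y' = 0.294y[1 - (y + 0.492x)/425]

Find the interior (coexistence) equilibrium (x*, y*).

Setting both brackets to zero gives the nullclines x + 1.28y = 793 and 0.492x + y = 425.
Substituting y = 425 - 0.492x into the first: x(1 - 1.28·0.492) = 793 - 1.28·425.
So x* = 249/0.37 = 673, and then y* = 425 - 0.492·673 = 94.1.

x* ≈ 673, y* ≈ 94.1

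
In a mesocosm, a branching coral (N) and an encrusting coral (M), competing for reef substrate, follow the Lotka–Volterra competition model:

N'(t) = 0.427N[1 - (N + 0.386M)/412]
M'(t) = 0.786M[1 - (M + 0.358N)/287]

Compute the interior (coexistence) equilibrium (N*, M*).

N* ≈ 350, M* ≈ 162

Setting both brackets to zero gives the nullclines N + 0.386M = 412 and 0.358N + M = 287.
Substituting M = 287 - 0.358N into the first: N(1 - 0.386·0.358) = 412 - 0.386·287.
So N* = 301/0.862 = 350, and then M* = 287 - 0.358·350 = 162.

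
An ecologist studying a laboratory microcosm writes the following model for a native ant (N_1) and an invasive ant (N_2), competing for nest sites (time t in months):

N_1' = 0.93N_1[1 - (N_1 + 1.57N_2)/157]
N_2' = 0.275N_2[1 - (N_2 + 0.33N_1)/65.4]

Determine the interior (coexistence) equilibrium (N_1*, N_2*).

Setting both brackets to zero gives the nullclines N_1 + 1.57N_2 = 157 and 0.33N_1 + N_2 = 65.4.
Substituting N_2 = 65.4 - 0.33N_1 into the first: N_1(1 - 1.57·0.33) = 157 - 1.57·65.4.
So N_1* = 54.3/0.482 = 113, and then N_2* = 65.4 - 0.33·113 = 28.2.

N_1* ≈ 113, N_2* ≈ 28.2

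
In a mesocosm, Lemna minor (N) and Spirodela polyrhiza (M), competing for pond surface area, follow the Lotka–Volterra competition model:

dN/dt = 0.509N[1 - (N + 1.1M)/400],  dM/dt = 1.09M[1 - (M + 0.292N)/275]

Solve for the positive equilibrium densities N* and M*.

N* ≈ 144, M* ≈ 233

Setting both brackets to zero gives the nullclines N + 1.1M = 400 and 0.292N + M = 275.
Substituting M = 275 - 0.292N into the first: N(1 - 1.1·0.292) = 400 - 1.1·275.
So N* = 97.5/0.679 = 144, and then M* = 275 - 0.292·144 = 233.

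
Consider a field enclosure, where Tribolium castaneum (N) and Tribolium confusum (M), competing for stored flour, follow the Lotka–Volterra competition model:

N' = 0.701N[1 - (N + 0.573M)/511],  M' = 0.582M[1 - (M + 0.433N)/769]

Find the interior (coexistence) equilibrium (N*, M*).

Setting both brackets to zero gives the nullclines N + 0.573M = 511 and 0.433N + M = 769.
Substituting M = 769 - 0.433N into the first: N(1 - 0.573·0.433) = 511 - 0.573·769.
So N* = 70.4/0.752 = 93.6, and then M* = 769 - 0.433·93.6 = 728.

N* ≈ 93.6, M* ≈ 728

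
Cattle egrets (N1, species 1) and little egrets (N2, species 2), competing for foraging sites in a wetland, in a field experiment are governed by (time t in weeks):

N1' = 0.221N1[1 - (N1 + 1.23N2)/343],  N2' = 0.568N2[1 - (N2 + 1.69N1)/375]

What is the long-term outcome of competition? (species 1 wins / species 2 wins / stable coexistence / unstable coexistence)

unstable coexistence (outcome depends on initial conditions)

Compare the nullcline intercepts: K1/α12 = 343/1.23 = 279 < K2 = 375; K2/α21 = 375/1.69 = 222 < K1 = 343.
Since both are reversed, neither can invade when rare; the interior point is a saddle.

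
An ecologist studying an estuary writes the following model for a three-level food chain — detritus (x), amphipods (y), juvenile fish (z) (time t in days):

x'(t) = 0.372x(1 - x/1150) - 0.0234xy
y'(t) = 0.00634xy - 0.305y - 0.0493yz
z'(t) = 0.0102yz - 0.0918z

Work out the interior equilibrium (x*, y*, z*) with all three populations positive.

x* ≈ 499, y* ≈ 9, z* ≈ 58

From dz/dt = 0: 0.0102y* = 0.0918, so y* = 9.
From dx/dt = 0: 0.372(1 - x*/1150) = 0.0234·9, giving x* = 1150·(1 - 0.566) = 499.
From dy/dt = 0: 0.00634·499 - 0.305 = 0.0493z*, so z* = 2.86/0.0493 = 58.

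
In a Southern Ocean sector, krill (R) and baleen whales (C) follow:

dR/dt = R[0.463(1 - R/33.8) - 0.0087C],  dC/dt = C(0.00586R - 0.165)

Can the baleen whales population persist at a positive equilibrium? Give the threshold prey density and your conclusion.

The predator equation gives dC/dt > 0 only when R > 0.165/0.00586 = 28.2.
Without the predator, R → K = 33.8. Since 33.8 > 28.2, the predator can invade and persist.

Threshold R = 28.2; K > 28.2, so yes, the predator persists.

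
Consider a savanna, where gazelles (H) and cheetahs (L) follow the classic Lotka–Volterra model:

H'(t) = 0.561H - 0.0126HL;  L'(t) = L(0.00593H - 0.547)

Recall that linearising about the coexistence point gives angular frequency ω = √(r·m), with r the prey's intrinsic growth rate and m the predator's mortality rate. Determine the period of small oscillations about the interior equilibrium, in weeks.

Here r = 0.561 and m = 0.547, so r·m = 0.307.
ω = √0.307 = 0.554 per week, hence T = 2π/ω ≈ 11.3 weeks.

T ≈ 11.3 weeks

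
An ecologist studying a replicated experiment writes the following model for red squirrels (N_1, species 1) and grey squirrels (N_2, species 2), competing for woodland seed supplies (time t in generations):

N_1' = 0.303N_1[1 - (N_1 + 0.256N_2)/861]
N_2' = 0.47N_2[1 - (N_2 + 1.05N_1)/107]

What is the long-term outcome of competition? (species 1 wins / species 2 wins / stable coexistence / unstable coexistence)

species 1 excludes species 2

Compare the nullcline intercepts: K1/α12 = 861/0.256 = 3360 > K2 = 107; K2/α21 = 107/1.05 = 102 < K1 = 861.
Since the inequalities point opposite ways, species 1 can invade but species 2 cannot.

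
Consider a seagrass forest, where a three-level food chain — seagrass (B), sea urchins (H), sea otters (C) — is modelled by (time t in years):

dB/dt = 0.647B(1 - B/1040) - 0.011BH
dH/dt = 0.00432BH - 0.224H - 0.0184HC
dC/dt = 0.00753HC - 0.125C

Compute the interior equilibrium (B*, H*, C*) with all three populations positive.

From dC/dt = 0: 0.00753H* = 0.125, so H* = 16.6.
From dB/dt = 0: 0.647(1 - B*/1040) = 0.011·16.6, giving B* = 1040·(1 - 0.282) = 746.
From dH/dt = 0: 0.00432·746 - 0.224 = 0.0184C*, so C* = 3/0.0184 = 163.

B* ≈ 746, H* ≈ 16.6, C* ≈ 163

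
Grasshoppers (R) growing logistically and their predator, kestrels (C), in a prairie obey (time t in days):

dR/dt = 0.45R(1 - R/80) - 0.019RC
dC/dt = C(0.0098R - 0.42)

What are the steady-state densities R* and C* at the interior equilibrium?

R* ≈ 42.9, C* ≈ 11

From dC/dt = 0 with C > 0: 0.0098R* = 0.42, so R* = 42.9.
Substitute into dR/dt = 0: 0.45(1 - 42.9/80) = 0.019C*.
The bracket is 0.464, giving C* = 0.209/0.019 = 11.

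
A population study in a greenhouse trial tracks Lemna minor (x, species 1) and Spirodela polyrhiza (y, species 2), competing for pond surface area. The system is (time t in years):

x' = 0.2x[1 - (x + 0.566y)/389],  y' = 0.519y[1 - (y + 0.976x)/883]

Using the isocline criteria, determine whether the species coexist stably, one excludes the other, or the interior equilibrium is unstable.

species 2 excludes species 1

Compare the nullcline intercepts: K1/α12 = 389/0.566 = 687 < K2 = 883; K2/α21 = 883/0.976 = 905 > K1 = 389.
Since the inequalities point opposite ways, species 2 can invade but species 1 cannot.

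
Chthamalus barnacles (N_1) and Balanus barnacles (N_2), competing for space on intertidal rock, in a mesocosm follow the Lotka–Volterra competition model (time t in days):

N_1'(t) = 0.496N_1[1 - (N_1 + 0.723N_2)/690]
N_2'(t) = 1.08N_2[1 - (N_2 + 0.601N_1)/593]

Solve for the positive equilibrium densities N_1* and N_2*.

N_1* ≈ 462, N_2* ≈ 315

Setting both brackets to zero gives the nullclines N_1 + 0.723N_2 = 690 and 0.601N_1 + N_2 = 593.
Substituting N_2 = 593 - 0.601N_1 into the first: N_1(1 - 0.723·0.601) = 690 - 0.723·593.
So N_1* = 261/0.565 = 462, and then N_2* = 593 - 0.601·462 = 315.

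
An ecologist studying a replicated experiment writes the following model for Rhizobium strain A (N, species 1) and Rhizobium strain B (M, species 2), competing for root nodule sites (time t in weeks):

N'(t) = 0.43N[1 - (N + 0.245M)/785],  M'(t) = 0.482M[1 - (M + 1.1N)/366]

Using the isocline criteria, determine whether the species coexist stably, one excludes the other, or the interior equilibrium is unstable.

species 1 excludes species 2

Compare the nullcline intercepts: K1/α12 = 785/0.245 = 3200 > K2 = 366; K2/α21 = 366/1.1 = 333 < K1 = 785.
Since the inequalities point opposite ways, species 1 can invade but species 2 cannot.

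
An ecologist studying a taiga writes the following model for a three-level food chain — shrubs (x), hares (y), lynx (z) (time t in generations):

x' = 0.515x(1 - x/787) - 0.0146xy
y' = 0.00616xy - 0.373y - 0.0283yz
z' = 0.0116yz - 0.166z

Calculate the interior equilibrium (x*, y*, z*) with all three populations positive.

From dz/dt = 0: 0.0116y* = 0.166, so y* = 14.3.
From dx/dt = 0: 0.515(1 - x*/787) = 0.0146·14.3, giving x* = 787·(1 - 0.406) = 468.
From dy/dt = 0: 0.00616·468 - 0.373 = 0.0283z*, so z* = 2.51/0.0283 = 88.6.

x* ≈ 468, y* ≈ 14.3, z* ≈ 88.6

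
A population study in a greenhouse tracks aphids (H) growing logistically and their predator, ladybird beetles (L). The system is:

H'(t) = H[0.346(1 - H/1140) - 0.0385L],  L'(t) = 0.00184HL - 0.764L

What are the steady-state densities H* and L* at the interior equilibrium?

H* ≈ 415, L* ≈ 5.71

From dL/dt = 0 with L > 0: 0.00184H* = 0.764, so H* = 415.
Substitute into dH/dt = 0: 0.346(1 - 415/1140) = 0.0385L*.
The bracket is 0.636, giving L* = 0.22/0.0385 = 5.71.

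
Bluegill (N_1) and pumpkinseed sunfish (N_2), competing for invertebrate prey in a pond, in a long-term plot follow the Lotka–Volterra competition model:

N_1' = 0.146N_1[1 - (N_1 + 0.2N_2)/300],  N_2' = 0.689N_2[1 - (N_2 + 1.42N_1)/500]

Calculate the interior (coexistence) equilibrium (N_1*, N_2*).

Setting both brackets to zero gives the nullclines N_1 + 0.2N_2 = 300 and 1.42N_1 + N_2 = 500.
Substituting N_2 = 500 - 1.42N_1 into the first: N_1(1 - 0.2·1.42) = 300 - 0.2·500.
So N_1* = 200/0.716 = 279, and then N_2* = 500 - 1.42·279 = 103.

N_1* ≈ 279, N_2* ≈ 103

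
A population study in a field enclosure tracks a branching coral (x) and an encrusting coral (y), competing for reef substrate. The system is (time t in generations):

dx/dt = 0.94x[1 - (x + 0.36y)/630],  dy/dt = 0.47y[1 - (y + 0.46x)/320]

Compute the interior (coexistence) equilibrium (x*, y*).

x* ≈ 617, y* ≈ 36.2

Setting both brackets to zero gives the nullclines x + 0.36y = 630 and 0.46x + y = 320.
Substituting y = 320 - 0.46x into the first: x(1 - 0.36·0.46) = 630 - 0.36·320.
So x* = 515/0.834 = 617, and then y* = 320 - 0.46·617 = 36.2.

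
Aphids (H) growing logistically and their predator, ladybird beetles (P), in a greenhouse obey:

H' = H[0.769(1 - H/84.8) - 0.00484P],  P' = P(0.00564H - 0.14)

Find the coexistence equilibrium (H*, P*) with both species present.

H* ≈ 24.8, P* ≈ 112

From dP/dt = 0 with P > 0: 0.00564H* = 0.14, so H* = 24.8.
Substitute into dH/dt = 0: 0.769(1 - 24.8/84.8) = 0.00484P*.
The bracket is 0.707, giving P* = 0.544/0.00484 = 112.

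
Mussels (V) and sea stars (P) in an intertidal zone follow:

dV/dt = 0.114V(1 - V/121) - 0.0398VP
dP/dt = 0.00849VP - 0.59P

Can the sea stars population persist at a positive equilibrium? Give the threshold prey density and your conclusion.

The predator equation gives dP/dt > 0 only when V > 0.59/0.00849 = 69.5.
Without the predator, V → K = 121. Since 121 > 69.5, the predator can invade and persist.

Threshold V = 69.5; K > 69.5, so yes, the predator persists.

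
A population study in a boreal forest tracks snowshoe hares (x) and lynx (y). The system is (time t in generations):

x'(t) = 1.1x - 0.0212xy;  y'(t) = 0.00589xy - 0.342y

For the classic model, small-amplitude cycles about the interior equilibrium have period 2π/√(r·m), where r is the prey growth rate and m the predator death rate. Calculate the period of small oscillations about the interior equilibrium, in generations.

T ≈ 10.2 generations

Here r = 1.1 and m = 0.342, so r·m = 0.376.
ω = √0.376 = 0.613 per generation, hence T = 2π/ω ≈ 10.2 generations.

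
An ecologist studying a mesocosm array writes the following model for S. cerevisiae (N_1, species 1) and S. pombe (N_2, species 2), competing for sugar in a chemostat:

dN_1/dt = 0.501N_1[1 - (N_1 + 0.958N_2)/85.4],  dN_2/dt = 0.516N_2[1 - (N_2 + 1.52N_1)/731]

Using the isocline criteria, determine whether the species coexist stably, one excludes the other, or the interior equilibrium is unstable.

Compare the nullcline intercepts: K1/α12 = 85.4/0.958 = 89.1 < K2 = 731; K2/α21 = 731/1.52 = 481 > K1 = 85.4.
Since the inequalities point opposite ways, species 2 can invade but species 1 cannot.

species 2 excludes species 1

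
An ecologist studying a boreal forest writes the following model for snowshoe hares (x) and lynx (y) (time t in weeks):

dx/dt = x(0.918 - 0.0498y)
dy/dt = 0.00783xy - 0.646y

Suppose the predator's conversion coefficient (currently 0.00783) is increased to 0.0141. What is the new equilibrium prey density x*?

At the interior fixed point, setting dy/dt = 0 with y > 0 fixes x* = (predator death rate)/(xy coefficient) — independent of the other coefficients.
With the change, x* = 0.646/0.0141 = 45.8; it falls from 82.5.

x* ≈ 45.8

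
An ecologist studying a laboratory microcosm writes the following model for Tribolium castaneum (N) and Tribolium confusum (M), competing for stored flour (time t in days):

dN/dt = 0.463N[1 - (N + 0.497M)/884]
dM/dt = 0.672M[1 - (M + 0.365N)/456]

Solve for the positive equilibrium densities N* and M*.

Setting both brackets to zero gives the nullclines N + 0.497M = 884 and 0.365N + M = 456.
Substituting M = 456 - 0.365N into the first: N(1 - 0.497·0.365) = 884 - 0.497·456.
So N* = 657/0.819 = 803, and then M* = 456 - 0.365·803 = 163.

N* ≈ 803, M* ≈ 163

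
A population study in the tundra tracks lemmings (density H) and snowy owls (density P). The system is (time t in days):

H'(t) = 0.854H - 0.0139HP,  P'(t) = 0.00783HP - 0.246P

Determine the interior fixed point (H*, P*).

H* ≈ 31.4, P* ≈ 61.4

Set dP/dt = 0 with P > 0: 0.00783H - 0.246 = 0, so H* = 0.246/0.00783 = 31.4.
Set dH/dt = 0 with H > 0: 0.854 - 0.0139P = 0, so P* = 0.854/0.0139 = 61.4.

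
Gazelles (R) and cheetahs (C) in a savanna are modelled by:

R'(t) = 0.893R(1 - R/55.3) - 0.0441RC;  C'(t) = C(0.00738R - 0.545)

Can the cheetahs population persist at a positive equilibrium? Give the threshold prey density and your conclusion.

The predator equation gives dC/dt > 0 only when R > 0.545/0.00738 = 73.8.
Without the predator, R → K = 55.3. Since 55.3 < 73.8, the predator cannot invade.

Threshold R = 73.8; K < 73.8, so no, the predator goes extinct.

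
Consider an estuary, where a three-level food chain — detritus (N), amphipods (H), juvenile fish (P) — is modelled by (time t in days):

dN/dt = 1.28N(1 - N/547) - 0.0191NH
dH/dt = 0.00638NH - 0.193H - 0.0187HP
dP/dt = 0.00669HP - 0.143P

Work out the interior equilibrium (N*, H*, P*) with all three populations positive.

N* ≈ 373, H* ≈ 21.4, P* ≈ 117

From dP/dt = 0: 0.00669H* = 0.143, so H* = 21.4.
From dN/dt = 0: 1.28(1 - N*/547) = 0.0191·21.4, giving N* = 547·(1 - 0.319) = 373.
From dH/dt = 0: 0.00638·373 - 0.193 = 0.0187P*, so P* = 2.18/0.0187 = 117.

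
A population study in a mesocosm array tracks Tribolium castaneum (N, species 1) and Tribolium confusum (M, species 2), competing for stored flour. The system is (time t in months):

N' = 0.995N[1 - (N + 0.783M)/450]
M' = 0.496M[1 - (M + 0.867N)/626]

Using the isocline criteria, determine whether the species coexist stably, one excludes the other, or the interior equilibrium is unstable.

species 2 excludes species 1

Compare the nullcline intercepts: K1/α12 = 450/0.783 = 575 < K2 = 626; K2/α21 = 626/0.867 = 722 > K1 = 450.
Since the inequalities point opposite ways, species 2 can invade but species 1 cannot.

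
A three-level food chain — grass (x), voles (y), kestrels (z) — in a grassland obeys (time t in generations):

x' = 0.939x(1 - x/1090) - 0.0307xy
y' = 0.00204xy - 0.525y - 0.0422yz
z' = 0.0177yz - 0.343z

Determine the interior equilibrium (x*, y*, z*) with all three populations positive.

From dz/dt = 0: 0.0177y* = 0.343, so y* = 19.4.
From dx/dt = 0: 0.939(1 - x*/1090) = 0.0307·19.4, giving x* = 1090·(1 - 0.634) = 399.
From dy/dt = 0: 0.00204·399 - 0.525 = 0.0422z*, so z* = 0.29/0.0422 = 6.87.

x* ≈ 399, y* ≈ 19.4, z* ≈ 6.87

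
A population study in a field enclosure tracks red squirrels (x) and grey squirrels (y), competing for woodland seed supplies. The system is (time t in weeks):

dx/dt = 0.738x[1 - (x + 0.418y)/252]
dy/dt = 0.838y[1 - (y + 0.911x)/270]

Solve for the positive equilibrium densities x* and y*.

Setting both brackets to zero gives the nullclines x + 0.418y = 252 and 0.911x + y = 270.
Substituting y = 270 - 0.911x into the first: x(1 - 0.418·0.911) = 252 - 0.418·270.
So x* = 139/0.619 = 225, and then y* = 270 - 0.911·225 = 65.3.

x* ≈ 225, y* ≈ 65.3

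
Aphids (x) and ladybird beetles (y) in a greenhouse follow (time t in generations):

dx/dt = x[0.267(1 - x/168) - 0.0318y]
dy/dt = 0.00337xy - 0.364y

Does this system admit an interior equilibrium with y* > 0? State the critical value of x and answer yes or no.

The predator equation gives dy/dt > 0 only when x > 0.364/0.00337 = 108.
Without the predator, x → K = 168. Since 168 > 108, the predator can invade and persist.

Threshold x = 108; K > 108, so yes, the predator persists.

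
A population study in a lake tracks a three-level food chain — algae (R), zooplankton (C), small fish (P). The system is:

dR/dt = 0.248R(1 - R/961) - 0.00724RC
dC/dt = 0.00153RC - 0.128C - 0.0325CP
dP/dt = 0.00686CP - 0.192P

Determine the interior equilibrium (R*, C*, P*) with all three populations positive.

R* ≈ 176, C* ≈ 28, P* ≈ 4.34

From dP/dt = 0: 0.00686C* = 0.192, so C* = 28.
From dR/dt = 0: 0.248(1 - R*/961) = 0.00724·28, giving R* = 961·(1 - 0.817) = 176.
From dC/dt = 0: 0.00153·176 - 0.128 = 0.0325P*, so P* = 0.141/0.0325 = 4.34.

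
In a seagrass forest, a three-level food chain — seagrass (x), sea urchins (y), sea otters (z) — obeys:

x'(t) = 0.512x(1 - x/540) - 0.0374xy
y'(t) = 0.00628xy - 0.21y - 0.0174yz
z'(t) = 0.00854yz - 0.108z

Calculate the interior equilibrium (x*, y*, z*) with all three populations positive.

From dz/dt = 0: 0.00854y* = 0.108, so y* = 12.6.
From dx/dt = 0: 0.512(1 - x*/540) = 0.0374·12.6, giving x* = 540·(1 - 0.924) = 41.2.
From dy/dt = 0: 0.00628·41.2 - 0.21 = 0.0174z*, so z* = 0.0485/0.0174 = 2.79.

x* ≈ 41.2, y* ≈ 12.6, z* ≈ 2.79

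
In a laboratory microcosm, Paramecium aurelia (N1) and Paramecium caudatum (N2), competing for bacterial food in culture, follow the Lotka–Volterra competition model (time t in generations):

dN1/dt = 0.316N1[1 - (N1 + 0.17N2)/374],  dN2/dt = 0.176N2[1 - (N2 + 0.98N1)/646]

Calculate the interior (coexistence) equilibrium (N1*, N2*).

Setting both brackets to zero gives the nullclines N1 + 0.17N2 = 374 and 0.98N1 + N2 = 646.
Substituting N2 = 646 - 0.98N1 into the first: N1(1 - 0.17·0.98) = 374 - 0.17·646.
So N1* = 264/0.833 = 317, and then N2* = 646 - 0.98·317 = 335.

N1* ≈ 317, N2* ≈ 335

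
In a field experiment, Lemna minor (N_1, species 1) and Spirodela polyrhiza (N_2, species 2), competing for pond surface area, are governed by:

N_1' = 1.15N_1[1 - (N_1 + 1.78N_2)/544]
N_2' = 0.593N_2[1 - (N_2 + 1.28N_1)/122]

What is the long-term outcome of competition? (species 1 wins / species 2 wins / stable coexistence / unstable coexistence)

Compare the nullcline intercepts: K1/α12 = 544/1.78 = 306 > K2 = 122; K2/α21 = 122/1.28 = 95.3 < K1 = 544.
Since the inequalities point opposite ways, species 1 can invade but species 2 cannot.

species 1 excludes species 2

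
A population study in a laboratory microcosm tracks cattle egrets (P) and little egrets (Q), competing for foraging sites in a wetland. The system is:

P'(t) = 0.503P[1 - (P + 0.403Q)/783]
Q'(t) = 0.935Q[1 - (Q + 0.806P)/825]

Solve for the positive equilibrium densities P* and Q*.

P* ≈ 667, Q* ≈ 287

Setting both brackets to zero gives the nullclines P + 0.403Q = 783 and 0.806P + Q = 825.
Substituting Q = 825 - 0.806P into the first: P(1 - 0.403·0.806) = 783 - 0.403·825.
So P* = 451/0.675 = 667, and then Q* = 825 - 0.806·667 = 287.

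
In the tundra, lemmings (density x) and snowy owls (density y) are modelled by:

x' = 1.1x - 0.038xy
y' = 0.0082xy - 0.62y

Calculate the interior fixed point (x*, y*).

x* ≈ 75.6, y* ≈ 28.9

Set dy/dt = 0 with y > 0: 0.0082x - 0.62 = 0, so x* = 0.62/0.0082 = 75.6.
Set dx/dt = 0 with x > 0: 1.1 - 0.038y = 0, so y* = 1.1/0.038 = 28.9.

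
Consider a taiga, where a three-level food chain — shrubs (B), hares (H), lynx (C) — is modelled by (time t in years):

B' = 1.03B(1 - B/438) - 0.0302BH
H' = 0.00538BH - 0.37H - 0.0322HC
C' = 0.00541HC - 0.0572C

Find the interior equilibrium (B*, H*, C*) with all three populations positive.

B* ≈ 302, H* ≈ 10.6, C* ≈ 39

From dC/dt = 0: 0.00541H* = 0.0572, so H* = 10.6.
From dB/dt = 0: 1.03(1 - B*/438) = 0.0302·10.6, giving B* = 438·(1 - 0.31) = 302.
From dH/dt = 0: 0.00538·302 - 0.37 = 0.0322C*, so C* = 1.26/0.0322 = 39.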